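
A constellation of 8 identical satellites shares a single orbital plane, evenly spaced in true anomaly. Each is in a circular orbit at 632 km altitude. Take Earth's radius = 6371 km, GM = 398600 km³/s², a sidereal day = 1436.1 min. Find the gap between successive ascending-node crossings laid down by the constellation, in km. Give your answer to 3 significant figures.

Semi-major axis a = 6371 + 632 = 7003 km. Period T = 2π√(a³/μ) = 2π√(7003³/398600) = 5832.3 s = 97.20 min.
Single-satellite node shift = (5832.3/86166) × 360° = 24.37°.
With 8 satellites evenly phased, successive equator crossings are 24.37/8 = 3.046° apart.
That is 3.046 × 111.2 = 339 km at the equator.

339 km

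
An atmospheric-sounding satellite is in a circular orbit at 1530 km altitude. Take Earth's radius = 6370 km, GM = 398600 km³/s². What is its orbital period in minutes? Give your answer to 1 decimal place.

116.5 min

Semi-major axis a = 6370 + 1530 = 7900 km. Period T = 2π√(a³/μ) = 2π√(7900³/398600) = 6988.0 s = 116.47 min.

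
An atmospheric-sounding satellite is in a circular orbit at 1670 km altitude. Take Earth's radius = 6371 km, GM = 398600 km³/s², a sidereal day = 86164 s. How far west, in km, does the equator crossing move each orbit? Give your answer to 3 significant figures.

3330 km

Semi-major axis a = 6371 + 1670 = 8041 km. Period T = 2π√(a³/μ) = 2π√(8041³/398600) = 7175.9 s = 119.60 min.
During one orbit Earth rotates (7175.9 / 86164) × 360° = 29.98°.
At the equator that is 29.98° × (2π·6371/360) km/° = 29.98 × 111.2 = 3334 km.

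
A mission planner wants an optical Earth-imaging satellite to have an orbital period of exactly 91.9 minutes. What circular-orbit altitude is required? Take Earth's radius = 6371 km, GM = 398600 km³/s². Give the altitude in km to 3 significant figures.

T = 91.9 min = 5514.0 s.
From T = 2π√(a³/μ): a = (μ T²/4π²)^(1/3) = (398600 × 5514.0² / 4π²)^(1/3) = 6746 km.
Altitude h = a − R = 6746 − 6371 = 375 km.

375 km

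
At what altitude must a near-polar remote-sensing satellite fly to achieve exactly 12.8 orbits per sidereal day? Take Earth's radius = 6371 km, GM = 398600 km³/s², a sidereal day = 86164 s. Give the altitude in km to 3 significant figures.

Required period T = 86164 / 12.8 = 6731.6 s.
From T = 2π√(a³/μ): a = (μ T²/4π²)^(1/3) = (398600 × 6731.6² / 4π²)^(1/3) = 7706 km.
Altitude h = a − R = 7706 − 6371 = 1335 km.

1330 km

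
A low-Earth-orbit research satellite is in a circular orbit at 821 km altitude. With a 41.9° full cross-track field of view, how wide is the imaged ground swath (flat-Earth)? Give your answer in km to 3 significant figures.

Half-angle = 41.9°/2 = 20.95°.
Swath width ≈ 2h·tan(θ/2) = 2 × 821 × tan(20.95°) = 628.7 km.

629 km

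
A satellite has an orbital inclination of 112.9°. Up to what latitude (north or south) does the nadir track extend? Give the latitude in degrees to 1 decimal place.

67.1°

Retrograde orbit: the ground track reaches ±(180° − i) = ±(180 − 112.9) = ±67.1°.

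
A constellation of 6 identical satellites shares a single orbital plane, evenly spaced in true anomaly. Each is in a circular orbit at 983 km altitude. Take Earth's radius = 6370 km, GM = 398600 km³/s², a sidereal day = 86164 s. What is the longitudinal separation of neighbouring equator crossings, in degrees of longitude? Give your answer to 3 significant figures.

4.37°

Semi-major axis a = 6370 + 983 = 7353 km. Period T = 2π√(a³/μ) = 2π√(7353³/398600) = 6274.9 s = 104.58 min.
Single-satellite node shift = (6274.9/86164) × 360° = 26.22°.
With 6 satellites evenly phased, successive equator crossings are 26.22/6 = 4.370° apart.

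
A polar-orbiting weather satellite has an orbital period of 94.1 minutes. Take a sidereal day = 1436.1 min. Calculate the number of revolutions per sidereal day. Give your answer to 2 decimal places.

15.26

T = 94.1 min = 5646.0 s.
Orbits per sidereal day = 86166 / 5646.0 = 15.261.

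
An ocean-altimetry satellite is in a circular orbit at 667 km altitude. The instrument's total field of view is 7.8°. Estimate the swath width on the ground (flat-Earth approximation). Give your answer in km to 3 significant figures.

Half-angle = 7.8°/2 = 3.9°.
Swath width ≈ 2h·tan(θ/2) = 2 × 667 × tan(3.9°) = 90.9 km.

90.9 km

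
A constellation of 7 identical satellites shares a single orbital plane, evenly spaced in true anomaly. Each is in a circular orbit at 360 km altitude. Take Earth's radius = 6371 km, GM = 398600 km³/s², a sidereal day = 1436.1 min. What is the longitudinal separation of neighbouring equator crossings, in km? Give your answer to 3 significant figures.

365 km

Semi-major axis a = 6371 + 360 = 6731 km. Period T = 2π√(a³/μ) = 2π√(6731³/398600) = 5495.8 s = 91.60 min.
Single-satellite node shift = (5495.8/86166) × 360° = 22.96°.
With 7 satellites evenly phased, successive equator crossings are 22.96/7 = 3.280° apart.
That is 3.280 × 111.2 = 365 km at the equator.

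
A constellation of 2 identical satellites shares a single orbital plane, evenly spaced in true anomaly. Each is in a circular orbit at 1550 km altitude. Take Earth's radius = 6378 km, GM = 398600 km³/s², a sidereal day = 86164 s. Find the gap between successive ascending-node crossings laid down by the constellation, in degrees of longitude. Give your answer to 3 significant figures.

14.7°

Semi-major axis a = 6378 + 1550 = 7928 km. Period T = 2π√(a³/μ) = 2π√(7928³/398600) = 7025.2 s = 117.09 min.
Single-satellite node shift = (7025.2/86164) × 360° = 29.35°.
With 2 satellites evenly phased, successive equator crossings are 29.35/2 = 14.676° apart.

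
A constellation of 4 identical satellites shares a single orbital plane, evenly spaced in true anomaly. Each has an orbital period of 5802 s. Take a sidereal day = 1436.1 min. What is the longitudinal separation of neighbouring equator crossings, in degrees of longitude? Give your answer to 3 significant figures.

6.06°

Single-satellite node shift = (5802.0/86166) × 360° = 24.24°.
With 4 satellites evenly phased, successive equator crossings are 24.24/4 = 6.060° apart.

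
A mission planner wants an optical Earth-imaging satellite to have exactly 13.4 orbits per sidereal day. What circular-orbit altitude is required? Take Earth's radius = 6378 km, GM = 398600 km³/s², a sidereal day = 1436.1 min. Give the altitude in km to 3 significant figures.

1100 km

Required period T = 86166 / 13.4 = 6430.3 s.
From T = 2π√(a³/μ): a = (μ T²/4π²)^(1/3) = (398600 × 6430.3² / 4π²)^(1/3) = 7474 km.
Altitude h = a − R = 7474 − 6378 = 1096 km.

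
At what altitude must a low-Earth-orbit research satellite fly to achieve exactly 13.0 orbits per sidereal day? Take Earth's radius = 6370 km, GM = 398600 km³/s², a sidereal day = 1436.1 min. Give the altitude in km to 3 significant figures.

Required period T = 86166 / 13.0 = 6628.2 s.
From T = 2π√(a³/μ): a = (μ T²/4π²)^(1/3) = (398600 × 6628.2² / 4π²)^(1/3) = 7626 km.
Altitude h = a − R = 7626 − 6370 = 1256 km.

1260 km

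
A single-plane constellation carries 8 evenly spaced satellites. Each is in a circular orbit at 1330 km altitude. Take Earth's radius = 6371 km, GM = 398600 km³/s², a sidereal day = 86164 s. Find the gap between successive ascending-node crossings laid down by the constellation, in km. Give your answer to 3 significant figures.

391 km

Semi-major axis a = 6371 + 1330 = 7701 km. Period T = 2π√(a³/μ) = 2π√(7701³/398600) = 6725.6 s = 112.09 min.
Single-satellite node shift = (6725.6/86164) × 360° = 28.10°.
With 8 satellites evenly phased, successive equator crossings are 28.10/8 = 3.513° apart.
That is 3.513 × 111.2 = 391 km at the equator.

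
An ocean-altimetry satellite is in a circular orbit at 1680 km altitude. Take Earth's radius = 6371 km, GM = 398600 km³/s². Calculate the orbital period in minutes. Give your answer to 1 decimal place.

119.8 min

Semi-major axis a = 6371 + 1680 = 8051 km. Period T = 2π√(a³/μ) = 2π√(8051³/398600) = 7189.3 s = 119.82 min.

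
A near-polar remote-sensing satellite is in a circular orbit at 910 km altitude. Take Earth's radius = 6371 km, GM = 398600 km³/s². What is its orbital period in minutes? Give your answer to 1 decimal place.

Semi-major axis a = 6371 + 910 = 7281 km. Period T = 2π√(a³/μ) = 2π√(7281³/398600) = 6183.0 s = 103.05 min.

103.0 min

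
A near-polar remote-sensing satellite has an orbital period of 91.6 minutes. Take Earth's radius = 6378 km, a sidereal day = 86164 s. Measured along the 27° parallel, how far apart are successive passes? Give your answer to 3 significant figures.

T = 91.6 min = 5496.0 s.
Node shift per orbit = (5496.0/86164) × 360° = 22.96°.
Equatorial spacing = 22.96 × 111.3 km/° = 2556 km.
At 27° latitude, spacing = 2556 × cos(27°) = 2278 km.

2280 km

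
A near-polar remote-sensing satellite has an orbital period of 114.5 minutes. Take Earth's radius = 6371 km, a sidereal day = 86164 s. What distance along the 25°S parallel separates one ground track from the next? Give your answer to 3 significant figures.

2890 km

T = 114.5 min = 6870.0 s.
Node shift per orbit = (6870.0/86164) × 360° = 28.70°.
Equatorial spacing = 28.70 × 111.2 km/° = 3192 km.
At 25° latitude, spacing = 3192 × cos(25°) = 2893 km.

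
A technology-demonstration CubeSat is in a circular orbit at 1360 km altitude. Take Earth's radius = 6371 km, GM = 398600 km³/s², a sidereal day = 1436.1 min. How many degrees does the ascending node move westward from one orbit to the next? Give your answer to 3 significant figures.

Semi-major axis a = 6371 + 1360 = 7731 km. Period T = 2π√(a³/μ) = 2π√(7731³/398600) = 6765.0 s = 112.75 min.
During one orbit Earth rotates (6765.0 / 86166) × 360° = 28.26°.

28.3°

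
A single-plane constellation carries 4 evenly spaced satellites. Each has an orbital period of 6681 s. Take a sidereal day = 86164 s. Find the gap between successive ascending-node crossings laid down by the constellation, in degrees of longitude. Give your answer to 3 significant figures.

Single-satellite node shift = (6681.0/86164) × 360° = 27.91°.
With 4 satellites evenly phased, successive equator crossings are 27.91/4 = 6.978° apart.

6.98°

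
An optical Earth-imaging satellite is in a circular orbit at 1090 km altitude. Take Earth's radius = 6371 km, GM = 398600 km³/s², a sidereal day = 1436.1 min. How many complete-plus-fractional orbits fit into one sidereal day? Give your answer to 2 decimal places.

Semi-major axis a = 6371 + 1090 = 7461 km. Period T = 2π√(a³/μ) = 2π√(7461³/398600) = 6413.7 s = 106.89 min.
Orbits per sidereal day = 86166 / 6413.7 = 13.435.

13.43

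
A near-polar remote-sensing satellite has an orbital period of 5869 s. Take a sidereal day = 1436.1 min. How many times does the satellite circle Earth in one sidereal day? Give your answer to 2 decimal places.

Orbits per sidereal day = 86166 / 5869.0 = 14.682.

14.68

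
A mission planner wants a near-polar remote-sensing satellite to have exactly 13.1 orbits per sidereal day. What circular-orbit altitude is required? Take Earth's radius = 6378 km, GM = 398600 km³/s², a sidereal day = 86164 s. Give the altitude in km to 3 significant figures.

1210 km

Required period T = 86164 / 13.1 = 6577.4 s.
From T = 2π√(a³/μ): a = (μ T²/4π²)^(1/3) = (398600 × 6577.4² / 4π²)^(1/3) = 7587 km.
Altitude h = a − R = 7587 − 6378 = 1209 km.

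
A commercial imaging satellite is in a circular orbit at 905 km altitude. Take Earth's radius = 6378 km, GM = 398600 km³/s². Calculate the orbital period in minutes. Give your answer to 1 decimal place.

103.1 min

Semi-major axis a = 6378 + 905 = 7283 km. Period T = 2π√(a³/μ) = 2π√(7283³/398600) = 6185.5 s = 103.09 min.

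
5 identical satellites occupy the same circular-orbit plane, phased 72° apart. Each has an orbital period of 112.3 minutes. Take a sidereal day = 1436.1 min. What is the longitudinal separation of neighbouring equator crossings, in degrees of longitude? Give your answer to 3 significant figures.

5.63°

T = 112.3 min = 6738.0 s.
Single-satellite node shift = (6738.0/86166) × 360° = 28.15°.
With 5 satellites evenly phased, successive equator crossings are 28.15/5 = 5.630° apart.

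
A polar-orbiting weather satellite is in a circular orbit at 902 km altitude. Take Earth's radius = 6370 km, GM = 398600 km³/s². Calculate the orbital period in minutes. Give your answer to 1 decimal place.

Semi-major axis a = 6370 + 902 = 7272 km. Period T = 2π√(a³/μ) = 2π√(7272³/398600) = 6171.5 s = 102.86 min.

102.9 min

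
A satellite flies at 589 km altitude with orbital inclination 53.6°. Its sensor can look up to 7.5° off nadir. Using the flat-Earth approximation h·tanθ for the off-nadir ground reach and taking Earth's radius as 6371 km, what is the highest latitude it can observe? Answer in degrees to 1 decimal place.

For a prograde orbit the ground track reaches latitude ±i = ±53.6°.
Sensor half-swath on the ground ≈ 589·tan(7.5°) = 78 km = 0.70° of latitude.
Maximum observable latitude ≈ 53.6 + 0.70 = 54.3°.

54.3°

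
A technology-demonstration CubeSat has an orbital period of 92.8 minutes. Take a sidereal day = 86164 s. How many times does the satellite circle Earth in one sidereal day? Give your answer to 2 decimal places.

15.47

T = 92.8 min = 5568.0 s.
Orbits per sidereal day = 86164 / 5568.0 = 15.475.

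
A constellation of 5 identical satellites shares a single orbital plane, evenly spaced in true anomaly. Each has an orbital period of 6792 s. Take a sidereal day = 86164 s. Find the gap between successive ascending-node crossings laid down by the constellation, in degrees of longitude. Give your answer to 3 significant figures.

5.68°

Single-satellite node shift = (6792.0/86164) × 360° = 28.38°.
With 5 satellites evenly phased, successive equator crossings are 28.38/5 = 5.676° apart.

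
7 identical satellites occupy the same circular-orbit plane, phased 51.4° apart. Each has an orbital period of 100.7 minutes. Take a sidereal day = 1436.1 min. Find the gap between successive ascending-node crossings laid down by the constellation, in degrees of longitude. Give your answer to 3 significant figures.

3.61°

T = 100.7 min = 6042.0 s.
Single-satellite node shift = (6042.0/86166) × 360° = 25.24°.
With 7 satellites evenly phased, successive equator crossings are 25.24/7 = 3.606° apart.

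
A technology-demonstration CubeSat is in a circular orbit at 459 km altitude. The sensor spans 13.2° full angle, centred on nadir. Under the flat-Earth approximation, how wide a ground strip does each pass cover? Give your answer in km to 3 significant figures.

106 km

Half-angle = 13.2°/2 = 6.6°.
Swath width ≈ 2h·tan(θ/2) = 2 × 459 × tan(6.6°) = 106.2 km.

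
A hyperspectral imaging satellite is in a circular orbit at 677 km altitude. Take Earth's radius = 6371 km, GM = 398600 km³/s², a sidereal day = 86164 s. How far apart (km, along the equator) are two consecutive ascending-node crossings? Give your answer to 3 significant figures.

2740 km

Semi-major axis a = 6371 + 677 = 7048 km. Period T = 2π√(a³/μ) = 2π√(7048³/398600) = 5888.6 s = 98.14 min.
During one orbit Earth rotates (5888.6 / 86164) × 360° = 24.60°.
At the equator that is 24.60° × (2π·6371/360) km/° = 24.60 × 111.2 = 2736 km.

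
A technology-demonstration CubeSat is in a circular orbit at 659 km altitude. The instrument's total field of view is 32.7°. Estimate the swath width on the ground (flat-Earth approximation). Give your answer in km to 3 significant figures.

387 km

Half-angle = 32.7°/2 = 16.35°.
Swath width ≈ 2h·tan(θ/2) = 2 × 659 × tan(16.35°) = 386.7 km.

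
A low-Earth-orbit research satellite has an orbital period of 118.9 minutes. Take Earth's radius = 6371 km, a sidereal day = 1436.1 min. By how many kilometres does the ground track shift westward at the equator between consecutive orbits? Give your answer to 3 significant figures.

T = 118.9 min = 7134.0 s.
During one orbit Earth rotates (7134.0 / 86166) × 360° = 29.81°.
At the equator that is 29.81° × (2π·6371/360) km/° = 29.81 × 111.2 = 3314 km.

3310 km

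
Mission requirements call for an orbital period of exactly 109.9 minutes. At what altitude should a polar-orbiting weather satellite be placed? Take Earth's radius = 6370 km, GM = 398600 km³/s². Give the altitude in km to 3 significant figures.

1230 km

T = 109.9 min = 6594.0 s.
From T = 2π√(a³/μ): a = (μ T²/4π²)^(1/3) = (398600 × 6594.0² / 4π²)^(1/3) = 7600 km.
Altitude h = a − R = 7600 − 6370 = 1230 km.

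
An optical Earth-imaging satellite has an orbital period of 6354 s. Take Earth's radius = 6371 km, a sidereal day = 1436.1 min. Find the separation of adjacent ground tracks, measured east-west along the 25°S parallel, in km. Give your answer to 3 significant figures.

Node shift per orbit = (6354.0/86166) × 360° = 26.55°.
Equatorial spacing = 26.55 × 111.2 km/° = 2952 km.
At 25° latitude, spacing = 2952 × cos(25°) = 2675 km.

2680 km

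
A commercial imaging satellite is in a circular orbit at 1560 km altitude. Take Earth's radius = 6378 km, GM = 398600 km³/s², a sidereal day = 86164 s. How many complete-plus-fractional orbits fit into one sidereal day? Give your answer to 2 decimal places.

Semi-major axis a = 6378 + 1560 = 7938 km. Period T = 2π√(a³/μ) = 2π√(7938³/398600) = 7038.5 s = 117.31 min.
Orbits per sidereal day = 86164 / 7038.5 = 12.242.

12.24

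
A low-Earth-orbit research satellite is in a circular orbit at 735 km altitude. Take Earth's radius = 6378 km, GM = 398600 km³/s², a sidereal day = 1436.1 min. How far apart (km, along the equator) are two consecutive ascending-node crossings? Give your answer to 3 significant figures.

Semi-major axis a = 6378 + 735 = 7113 km. Period T = 2π√(a³/μ) = 2π√(7113³/398600) = 5970.2 s = 99.50 min.
During one orbit Earth rotates (5970.2 / 86166) × 360° = 24.94°.
At the equator that is 24.94° × (2π·6378/360) km/° = 24.94 × 111.3 = 2777 km.

2780 km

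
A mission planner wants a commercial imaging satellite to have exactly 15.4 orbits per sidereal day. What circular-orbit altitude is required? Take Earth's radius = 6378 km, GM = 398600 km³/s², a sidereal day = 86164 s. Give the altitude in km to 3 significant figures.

Required period T = 86164 / 15.4 = 5595.1 s.
From T = 2π√(a³/μ): a = (μ T²/4π²)^(1/3) = (398600 × 5595.1² / 4π²)^(1/3) = 6812 km.
Altitude h = a − R = 6812 − 6378 = 434 km.

434 km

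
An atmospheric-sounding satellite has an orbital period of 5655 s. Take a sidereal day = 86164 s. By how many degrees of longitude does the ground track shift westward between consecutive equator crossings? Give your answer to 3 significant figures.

During one orbit Earth rotates (5655.0 / 86164) × 360° = 23.63°.

23.6°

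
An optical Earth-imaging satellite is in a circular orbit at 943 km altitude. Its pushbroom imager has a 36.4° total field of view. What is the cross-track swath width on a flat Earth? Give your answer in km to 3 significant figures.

Half-angle = 36.4°/2 = 18.2°.
Swath width ≈ 2h·tan(θ/2) = 2 × 943 × tan(18.2°) = 620.1 km.

620 km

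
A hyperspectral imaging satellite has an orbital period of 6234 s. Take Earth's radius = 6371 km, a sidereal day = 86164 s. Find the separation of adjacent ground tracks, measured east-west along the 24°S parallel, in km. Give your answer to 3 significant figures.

2650 km

Node shift per orbit = (6234.0/86164) × 360° = 26.05°.
Equatorial spacing = 26.05 × 111.2 km/° = 2896 km.
At 24° latitude, spacing = 2896 × cos(24°) = 2646 km.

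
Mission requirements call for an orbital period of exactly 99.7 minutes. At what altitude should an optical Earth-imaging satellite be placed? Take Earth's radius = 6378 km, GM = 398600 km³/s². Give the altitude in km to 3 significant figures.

T = 99.7 min = 5982.0 s.
From T = 2π√(a³/μ): a = (μ T²/4π²)^(1/3) = (398600 × 5982.0² / 4π²)^(1/3) = 7122 km.
Altitude h = a − R = 7122 − 6378 = 744 km.

744 km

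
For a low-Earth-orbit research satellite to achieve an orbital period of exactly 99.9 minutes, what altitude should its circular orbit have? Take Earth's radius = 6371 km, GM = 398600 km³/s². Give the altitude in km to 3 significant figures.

761 km

T = 99.9 min = 5994.0 s.
From T = 2π√(a³/μ): a = (μ T²/4π²)^(1/3) = (398600 × 5994.0² / 4π²)^(1/3) = 7132 km.
Altitude h = a − R = 7132 − 6371 = 761 km.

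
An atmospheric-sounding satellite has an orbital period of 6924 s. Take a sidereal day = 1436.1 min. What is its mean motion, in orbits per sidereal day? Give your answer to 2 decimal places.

12.44

Orbits per sidereal day = 86166 / 6924.0 = 12.445.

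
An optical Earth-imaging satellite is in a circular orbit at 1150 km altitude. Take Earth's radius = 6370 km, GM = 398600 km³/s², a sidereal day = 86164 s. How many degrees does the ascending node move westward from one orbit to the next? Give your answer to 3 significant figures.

27.1°

Semi-major axis a = 6370 + 1150 = 7520 km. Period T = 2π√(a³/μ) = 2π√(7520³/398600) = 6489.9 s = 108.16 min.
During one orbit Earth rotates (6489.9 / 86164) × 360° = 27.12°.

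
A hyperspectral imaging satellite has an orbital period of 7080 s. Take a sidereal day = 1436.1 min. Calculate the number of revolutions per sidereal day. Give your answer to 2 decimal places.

12.17

Orbits per sidereal day = 86166 / 7080.0 = 12.170.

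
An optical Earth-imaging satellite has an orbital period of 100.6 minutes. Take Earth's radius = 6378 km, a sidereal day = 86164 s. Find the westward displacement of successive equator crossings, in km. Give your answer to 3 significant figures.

T = 100.6 min = 6036.0 s.
During one orbit Earth rotates (6036.0 / 86164) × 360° = 25.22°.
At the equator that is 25.22° × (2π·6378/360) km/° = 25.22 × 111.3 = 2807 km.

2810 km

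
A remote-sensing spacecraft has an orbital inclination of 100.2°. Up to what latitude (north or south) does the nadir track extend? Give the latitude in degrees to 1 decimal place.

Retrograde orbit: the ground track reaches ±(180° − i) = ±(180 − 100.2) = ±79.8°.

79.8°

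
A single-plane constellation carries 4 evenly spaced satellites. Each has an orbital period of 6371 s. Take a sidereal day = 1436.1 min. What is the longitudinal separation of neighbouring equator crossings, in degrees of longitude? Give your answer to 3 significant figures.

6.65°

Single-satellite node shift = (6371.0/86166) × 360° = 26.62°.
With 4 satellites evenly phased, successive equator crossings are 26.62/4 = 6.654° apart.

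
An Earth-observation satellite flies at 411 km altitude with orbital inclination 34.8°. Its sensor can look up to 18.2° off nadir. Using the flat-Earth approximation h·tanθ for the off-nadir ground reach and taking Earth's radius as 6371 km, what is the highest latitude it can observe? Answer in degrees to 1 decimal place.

For a prograde orbit the ground track reaches latitude ±i = ±34.8°.
Sensor half-swath on the ground ≈ 411·tan(18.2°) = 135 km = 1.22° of latitude.
Maximum observable latitude ≈ 34.8 + 1.22 = 36.0°.

36.0°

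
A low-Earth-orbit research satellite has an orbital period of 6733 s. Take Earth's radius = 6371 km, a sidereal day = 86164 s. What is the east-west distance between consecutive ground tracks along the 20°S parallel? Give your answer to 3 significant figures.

2940 km

Node shift per orbit = (6733.0/86164) × 360° = 28.13°.
Equatorial spacing = 28.13 × 111.2 km/° = 3128 km.
At 20° latitude, spacing = 3128 × cos(20°) = 2939 km.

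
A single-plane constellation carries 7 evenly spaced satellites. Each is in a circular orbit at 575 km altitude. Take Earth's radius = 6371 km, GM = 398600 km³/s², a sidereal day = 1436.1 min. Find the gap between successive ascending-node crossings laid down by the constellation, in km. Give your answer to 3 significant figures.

382 km

Semi-major axis a = 6371 + 575 = 6946 km. Period T = 2π√(a³/μ) = 2π√(6946³/398600) = 5761.2 s = 96.02 min.
Single-satellite node shift = (5761.2/86166) × 360° = 24.07°.
With 7 satellites evenly phased, successive equator crossings are 24.07/7 = 3.439° apart.
That is 3.439 × 111.2 = 382 km at the equator.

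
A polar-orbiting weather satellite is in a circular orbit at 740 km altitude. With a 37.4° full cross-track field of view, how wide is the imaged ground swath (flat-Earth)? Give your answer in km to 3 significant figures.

Half-angle = 37.4°/2 = 18.7°.
Swath width ≈ 2h·tan(θ/2) = 2 × 740 × tan(18.7°) = 501.0 km.

501 km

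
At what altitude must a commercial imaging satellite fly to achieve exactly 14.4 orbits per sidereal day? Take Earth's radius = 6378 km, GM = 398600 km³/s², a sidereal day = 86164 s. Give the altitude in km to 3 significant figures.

Required period T = 86164 / 14.4 = 5983.6 s.
From T = 2π√(a³/μ): a = (μ T²/4π²)^(1/3) = (398600 × 5983.6² / 4π²)^(1/3) = 7124 km.
Altitude h = a − R = 7124 − 6378 = 746 km.

746 km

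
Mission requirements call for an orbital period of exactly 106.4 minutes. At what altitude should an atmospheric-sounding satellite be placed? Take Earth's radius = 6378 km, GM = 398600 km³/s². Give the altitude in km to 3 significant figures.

T = 106.4 min = 6384.0 s.
From T = 2π√(a³/μ): a = (μ T²/4π²)^(1/3) = (398600 × 6384.0² / 4π²)^(1/3) = 7438 km.
Altitude h = a − R = 7438 − 6378 = 1060 km.

1060 km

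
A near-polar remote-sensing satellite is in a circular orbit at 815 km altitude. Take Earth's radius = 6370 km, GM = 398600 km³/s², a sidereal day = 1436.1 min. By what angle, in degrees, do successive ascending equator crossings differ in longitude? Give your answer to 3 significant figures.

25.3°

Semi-major axis a = 6370 + 815 = 7185 km. Period T = 2π√(a³/μ) = 2π√(7185³/398600) = 6061.1 s = 101.02 min.
During one orbit Earth rotates (6061.1 / 86166) × 360° = 25.32°.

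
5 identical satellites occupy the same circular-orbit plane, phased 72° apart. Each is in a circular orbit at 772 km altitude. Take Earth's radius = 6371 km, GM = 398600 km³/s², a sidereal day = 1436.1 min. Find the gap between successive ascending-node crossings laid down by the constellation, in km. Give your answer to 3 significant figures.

Semi-major axis a = 6371 + 772 = 7143 km. Period T = 2π√(a³/μ) = 2π√(7143³/398600) = 6008.0 s = 100.13 min.
Single-satellite node shift = (6008.0/86166) × 360° = 25.10°.
With 5 satellites evenly phased, successive equator crossings are 25.10/5 = 5.020° apart.
That is 5.020 × 111.2 = 558 km at the equator.

558 km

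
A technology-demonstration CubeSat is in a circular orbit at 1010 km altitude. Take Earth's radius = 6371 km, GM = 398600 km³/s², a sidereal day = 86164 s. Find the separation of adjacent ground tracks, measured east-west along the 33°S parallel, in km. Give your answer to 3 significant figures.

Semi-major axis a = 6371 + 1010 = 7381 km. Period T = 2π√(a³/μ) = 2π√(7381³/398600) = 6310.8 s = 105.18 min.
Node shift per orbit = (6310.8/86164) × 360° = 26.37°.
Equatorial spacing = 26.37 × 111.2 km/° = 2932 km.
At 33° latitude, spacing = 2932 × cos(33°) = 2459 km.

2460 km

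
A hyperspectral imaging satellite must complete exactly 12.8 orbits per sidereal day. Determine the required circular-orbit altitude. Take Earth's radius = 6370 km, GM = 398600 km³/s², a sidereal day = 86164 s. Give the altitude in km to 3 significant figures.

Required period T = 86164 / 12.8 = 6731.6 s.
From T = 2π√(a³/μ): a = (μ T²/4π²)^(1/3) = (398600 × 6731.6² / 4π²)^(1/3) = 7706 km.
Altitude h = a − R = 7706 − 6370 = 1336 km.

1340 km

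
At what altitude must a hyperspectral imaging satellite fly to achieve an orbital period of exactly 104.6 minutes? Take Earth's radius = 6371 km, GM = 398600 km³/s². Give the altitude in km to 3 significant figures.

983 km

T = 104.6 min = 6276.0 s.
From T = 2π√(a³/μ): a = (μ T²/4π²)^(1/3) = (398600 × 6276.0² / 4π²)^(1/3) = 7354 km.
Altitude h = a − R = 7354 − 6371 = 983 km.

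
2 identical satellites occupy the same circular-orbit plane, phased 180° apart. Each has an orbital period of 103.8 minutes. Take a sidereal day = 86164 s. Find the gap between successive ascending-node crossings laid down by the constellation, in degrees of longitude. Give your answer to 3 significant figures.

T = 103.8 min = 6228.0 s.
Single-satellite node shift = (6228.0/86164) × 360° = 26.02°.
With 2 satellites evenly phased, successive equator crossings are 26.02/2 = 13.011° apart.

13.0°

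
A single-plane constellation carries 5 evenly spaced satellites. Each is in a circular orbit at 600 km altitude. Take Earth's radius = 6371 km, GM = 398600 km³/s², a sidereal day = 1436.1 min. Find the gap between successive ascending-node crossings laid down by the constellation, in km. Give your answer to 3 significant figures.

538 km

Semi-major axis a = 6371 + 600 = 6971 km. Period T = 2π√(a³/μ) = 2π√(6971³/398600) = 5792.3 s = 96.54 min.
Single-satellite node shift = (5792.3/86166) × 360° = 24.20°.
With 5 satellites evenly phased, successive equator crossings are 24.20/5 = 4.840° apart.
That is 4.840 × 111.2 = 538 km at the equator.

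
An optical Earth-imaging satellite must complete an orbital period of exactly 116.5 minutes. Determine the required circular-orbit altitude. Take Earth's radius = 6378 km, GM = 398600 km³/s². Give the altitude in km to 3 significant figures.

1520 km

T = 116.5 min = 6990.0 s.
From T = 2π√(a³/μ): a = (μ T²/4π²)^(1/3) = (398600 × 6990.0² / 4π²)^(1/3) = 7902 km.
Altitude h = a − R = 7902 − 6378 = 1524 km.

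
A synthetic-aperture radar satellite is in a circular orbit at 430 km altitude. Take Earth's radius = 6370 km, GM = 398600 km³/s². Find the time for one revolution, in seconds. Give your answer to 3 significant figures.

5580 seconds

Semi-major axis a = 6370 + 430 = 6800 km. Period T = 2π√(a³/μ) = 2π√(6800³/398600) = 5580.5 s = 93.01 min.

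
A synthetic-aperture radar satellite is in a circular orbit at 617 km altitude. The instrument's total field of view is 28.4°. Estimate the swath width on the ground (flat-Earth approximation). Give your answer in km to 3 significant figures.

312 km

Half-angle = 28.4°/2 = 14.2°.
Swath width ≈ 2h·tan(θ/2) = 2 × 617 × tan(14.2°) = 312.3 km.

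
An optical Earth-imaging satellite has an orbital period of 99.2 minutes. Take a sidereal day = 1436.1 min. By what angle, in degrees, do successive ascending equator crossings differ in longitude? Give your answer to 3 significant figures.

24.9°

T = 99.2 min = 5952.0 s.
During one orbit Earth rotates (5952.0 / 86166) × 360° = 24.87°.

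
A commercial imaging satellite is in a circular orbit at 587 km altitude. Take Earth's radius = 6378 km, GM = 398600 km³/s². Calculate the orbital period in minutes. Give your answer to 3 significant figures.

Semi-major axis a = 6378 + 587 = 6965 km. Period T = 2π√(a³/μ) = 2π√(6965³/398600) = 5784.9 s = 96.41 min.

96.4 min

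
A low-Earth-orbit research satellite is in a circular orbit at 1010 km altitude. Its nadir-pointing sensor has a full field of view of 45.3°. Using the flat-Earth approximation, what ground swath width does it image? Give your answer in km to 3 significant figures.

843 km

Half-angle = 45.3°/2 = 22.65°.
Swath width ≈ 2h·tan(θ/2) = 2 × 1010 × tan(22.65°) = 842.9 km.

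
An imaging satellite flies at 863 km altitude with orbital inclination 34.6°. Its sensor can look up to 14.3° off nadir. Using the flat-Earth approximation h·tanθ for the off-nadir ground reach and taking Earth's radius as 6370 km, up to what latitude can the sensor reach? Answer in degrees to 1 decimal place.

36.6°

For a prograde orbit the ground track reaches latitude ±i = ±34.6°.
Sensor half-swath on the ground ≈ 863·tan(14.3°) = 220 km = 1.98° of latitude.
Maximum observable latitude ≈ 34.6 + 1.98 = 36.6°.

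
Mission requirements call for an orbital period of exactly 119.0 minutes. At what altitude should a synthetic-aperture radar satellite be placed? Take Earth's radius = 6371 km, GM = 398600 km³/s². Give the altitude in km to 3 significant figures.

T = 119.0 min = 7140.0 s.
From T = 2π√(a³/μ): a = (μ T²/4π²)^(1/3) = (398600 × 7140.0² / 4π²)^(1/3) = 8014 km.
Altitude h = a − R = 8014 − 6371 = 1643 km.

1640 km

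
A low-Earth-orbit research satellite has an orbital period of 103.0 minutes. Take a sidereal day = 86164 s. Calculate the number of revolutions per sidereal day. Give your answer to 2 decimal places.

T = 103.0 min = 6180.0 s.
Orbits per sidereal day = 86164 / 6180.0 = 13.942.

13.94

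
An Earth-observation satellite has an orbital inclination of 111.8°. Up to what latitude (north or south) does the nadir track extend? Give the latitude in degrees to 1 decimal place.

68.2°

Retrograde orbit: the ground track reaches ±(180° − i) = ±(180 − 111.8) = ±68.2°.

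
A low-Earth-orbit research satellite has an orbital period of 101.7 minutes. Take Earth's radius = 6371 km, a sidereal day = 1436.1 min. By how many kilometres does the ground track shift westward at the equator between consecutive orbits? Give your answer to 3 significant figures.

2830 km

T = 101.7 min = 6102.0 s.
During one orbit Earth rotates (6102.0 / 86166) × 360° = 25.49°.
At the equator that is 25.49° × (2π·6371/360) km/° = 25.49 × 111.2 = 2835 km.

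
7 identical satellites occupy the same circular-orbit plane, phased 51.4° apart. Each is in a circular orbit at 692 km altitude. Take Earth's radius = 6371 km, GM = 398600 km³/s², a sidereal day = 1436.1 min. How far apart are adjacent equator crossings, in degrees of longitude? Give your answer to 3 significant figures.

Semi-major axis a = 6371 + 692 = 7063 km. Period T = 2π√(a³/μ) = 2π√(7063³/398600) = 5907.4 s = 98.46 min.
Single-satellite node shift = (5907.4/86166) × 360° = 24.68°.
With 7 satellites evenly phased, successive equator crossings are 24.68/7 = 3.526° apart.

3.53°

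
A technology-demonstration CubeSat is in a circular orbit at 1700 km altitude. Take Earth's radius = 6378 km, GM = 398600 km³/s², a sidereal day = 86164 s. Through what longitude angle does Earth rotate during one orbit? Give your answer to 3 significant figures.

30.2°

Semi-major axis a = 6378 + 1700 = 8078 km. Period T = 2π√(a³/μ) = 2π√(8078³/398600) = 7225.5 s = 120.42 min.
During one orbit Earth rotates (7225.5 / 86164) × 360° = 30.19°.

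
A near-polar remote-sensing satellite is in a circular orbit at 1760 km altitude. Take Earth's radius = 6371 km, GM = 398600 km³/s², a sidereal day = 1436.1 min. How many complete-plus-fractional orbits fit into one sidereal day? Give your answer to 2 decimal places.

Semi-major axis a = 6371 + 1760 = 8131 km. Period T = 2π√(a³/μ) = 2π√(8131³/398600) = 7296.7 s = 121.61 min.
Orbits per sidereal day = 86166 / 7296.7 = 11.809.

11.81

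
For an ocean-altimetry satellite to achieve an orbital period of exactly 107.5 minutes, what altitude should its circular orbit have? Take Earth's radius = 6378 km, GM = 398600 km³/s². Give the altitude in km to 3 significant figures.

T = 107.5 min = 6450.0 s.
From T = 2π√(a³/μ): a = (μ T²/4π²)^(1/3) = (398600 × 6450.0² / 4π²)^(1/3) = 7489 km.
Altitude h = a − R = 7489 − 6378 = 1111 km.

1110 km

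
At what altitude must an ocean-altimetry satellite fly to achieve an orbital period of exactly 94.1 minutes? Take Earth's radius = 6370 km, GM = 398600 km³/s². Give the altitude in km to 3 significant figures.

483 km

T = 94.1 min = 5646.0 s.
From T = 2π√(a³/μ): a = (μ T²/4π²)^(1/3) = (398600 × 5646.0² / 4π²)^(1/3) = 6853 km.
Altitude h = a − R = 6853 − 6370 = 483 km.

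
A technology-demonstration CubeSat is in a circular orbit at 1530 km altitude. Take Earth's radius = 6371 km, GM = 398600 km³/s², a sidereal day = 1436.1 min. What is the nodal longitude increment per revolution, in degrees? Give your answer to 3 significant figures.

29.2°

Semi-major axis a = 6371 + 1530 = 7901 km. Period T = 2π√(a³/μ) = 2π√(7901³/398600) = 6989.3 s = 116.49 min.
During one orbit Earth rotates (6989.3 / 86166) × 360° = 29.20°.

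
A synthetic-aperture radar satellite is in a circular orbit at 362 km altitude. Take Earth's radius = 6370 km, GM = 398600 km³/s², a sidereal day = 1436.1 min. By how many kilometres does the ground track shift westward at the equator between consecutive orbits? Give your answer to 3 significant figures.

2550 km

Semi-major axis a = 6370 + 362 = 6732 km. Period T = 2π√(a³/μ) = 2π√(6732³/398600) = 5497.0 s = 91.62 min.
During one orbit Earth rotates (5497.0 / 86166) × 360° = 22.97°.
At the equator that is 22.97° × (2π·6370/360) km/° = 22.97 × 111.2 = 2553 km.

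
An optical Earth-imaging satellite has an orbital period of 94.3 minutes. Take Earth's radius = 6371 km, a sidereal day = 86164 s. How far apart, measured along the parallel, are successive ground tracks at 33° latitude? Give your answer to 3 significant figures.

T = 94.3 min = 5658.0 s.
Node shift per orbit = (5658.0/86164) × 360° = 23.64°.
Equatorial spacing = 23.64 × 111.2 km/° = 2629 km.
At 33° latitude, spacing = 2629 × cos(33°) = 2205 km.

2200 km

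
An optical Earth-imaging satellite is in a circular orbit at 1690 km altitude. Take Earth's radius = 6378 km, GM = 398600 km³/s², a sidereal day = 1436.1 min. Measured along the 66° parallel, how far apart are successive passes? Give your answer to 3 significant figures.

Semi-major axis a = 6378 + 1690 = 8068 km. Period T = 2π√(a³/μ) = 2π√(8068³/398600) = 7212.1 s = 120.20 min.
Node shift per orbit = (7212.1/86166) × 360° = 30.13°.
Equatorial spacing = 30.13 × 111.3 km/° = 3354 km.
At 66° latitude, spacing = 3354 × cos(66°) = 1364 km.

1360 km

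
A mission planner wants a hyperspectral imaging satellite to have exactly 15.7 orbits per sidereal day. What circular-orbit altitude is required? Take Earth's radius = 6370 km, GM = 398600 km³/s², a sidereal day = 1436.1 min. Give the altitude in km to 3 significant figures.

Required period T = 86166 / 15.7 = 5488.3 s.
From T = 2π√(a³/μ): a = (μ T²/4π²)^(1/3) = (398600 × 5488.3² / 4π²)^(1/3) = 6725 km.
Altitude h = a − R = 6725 − 6370 = 355 km.

355 km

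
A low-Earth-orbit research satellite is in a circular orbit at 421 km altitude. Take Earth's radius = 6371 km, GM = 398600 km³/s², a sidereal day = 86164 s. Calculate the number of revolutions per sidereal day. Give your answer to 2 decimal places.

Semi-major axis a = 6371 + 421 = 6792 km. Period T = 2π√(a³/μ) = 2π√(6792³/398600) = 5570.7 s = 92.84 min.
Orbits per sidereal day = 86164 / 5570.7 = 15.467.

15.47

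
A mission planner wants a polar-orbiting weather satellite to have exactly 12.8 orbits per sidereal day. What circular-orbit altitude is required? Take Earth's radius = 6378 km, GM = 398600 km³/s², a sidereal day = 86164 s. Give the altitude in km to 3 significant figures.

1330 km

Required period T = 86164 / 12.8 = 6731.6 s.
From T = 2π√(a³/μ): a = (μ T²/4π²)^(1/3) = (398600 × 6731.6² / 4π²)^(1/3) = 7706 km.
Altitude h = a − R = 7706 − 6378 = 1328 km.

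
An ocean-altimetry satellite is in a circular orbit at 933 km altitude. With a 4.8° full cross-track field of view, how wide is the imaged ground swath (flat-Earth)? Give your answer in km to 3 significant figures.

78.2 km

Half-angle = 4.8°/2 = 2.4°.
Swath width ≈ 2h·tan(θ/2) = 2 × 933 × tan(2.4°) = 78.2 km.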